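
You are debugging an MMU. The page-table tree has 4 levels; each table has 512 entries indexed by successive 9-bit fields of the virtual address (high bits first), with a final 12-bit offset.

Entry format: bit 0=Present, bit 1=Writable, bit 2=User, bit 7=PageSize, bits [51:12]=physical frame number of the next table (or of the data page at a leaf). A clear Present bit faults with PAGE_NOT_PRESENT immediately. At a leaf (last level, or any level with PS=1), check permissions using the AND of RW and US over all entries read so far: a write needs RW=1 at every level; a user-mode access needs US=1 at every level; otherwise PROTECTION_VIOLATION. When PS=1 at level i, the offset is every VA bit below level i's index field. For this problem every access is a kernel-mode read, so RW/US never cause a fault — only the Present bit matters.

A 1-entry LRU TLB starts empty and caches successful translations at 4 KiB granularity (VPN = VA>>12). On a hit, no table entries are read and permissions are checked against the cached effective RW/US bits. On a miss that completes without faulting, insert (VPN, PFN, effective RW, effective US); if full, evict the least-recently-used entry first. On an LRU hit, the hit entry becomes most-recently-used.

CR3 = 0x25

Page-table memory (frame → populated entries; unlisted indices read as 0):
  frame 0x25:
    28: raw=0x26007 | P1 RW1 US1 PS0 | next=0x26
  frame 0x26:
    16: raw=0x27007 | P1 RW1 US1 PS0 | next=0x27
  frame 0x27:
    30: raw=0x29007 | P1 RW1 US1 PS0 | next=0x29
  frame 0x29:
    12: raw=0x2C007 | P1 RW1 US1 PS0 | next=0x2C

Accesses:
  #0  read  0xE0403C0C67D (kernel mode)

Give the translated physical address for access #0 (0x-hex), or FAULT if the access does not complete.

Per-access translation:
#0 VA=0xE0403C0C67D (r,kernel):
  lvl0: tbl 0x25, slot 28 ⇒ 0x26007 (P1/RW1/US1/PS0)
  lvl1: tbl 0x26, slot 16 ⇒ 0x27007 (P1/RW1/US1/PS0)
  lvl2: tbl 0x27, slot 30 ⇒ 0x29007 (P1/RW1/US1/PS0)
  lvl3: tbl 0x29, slot 12 ⇒ 0x2C007 (P1/RW1/US1/PS0)
  → PA=0x2C67D  (4 entries read)

Access #0 PA: 0x2C67D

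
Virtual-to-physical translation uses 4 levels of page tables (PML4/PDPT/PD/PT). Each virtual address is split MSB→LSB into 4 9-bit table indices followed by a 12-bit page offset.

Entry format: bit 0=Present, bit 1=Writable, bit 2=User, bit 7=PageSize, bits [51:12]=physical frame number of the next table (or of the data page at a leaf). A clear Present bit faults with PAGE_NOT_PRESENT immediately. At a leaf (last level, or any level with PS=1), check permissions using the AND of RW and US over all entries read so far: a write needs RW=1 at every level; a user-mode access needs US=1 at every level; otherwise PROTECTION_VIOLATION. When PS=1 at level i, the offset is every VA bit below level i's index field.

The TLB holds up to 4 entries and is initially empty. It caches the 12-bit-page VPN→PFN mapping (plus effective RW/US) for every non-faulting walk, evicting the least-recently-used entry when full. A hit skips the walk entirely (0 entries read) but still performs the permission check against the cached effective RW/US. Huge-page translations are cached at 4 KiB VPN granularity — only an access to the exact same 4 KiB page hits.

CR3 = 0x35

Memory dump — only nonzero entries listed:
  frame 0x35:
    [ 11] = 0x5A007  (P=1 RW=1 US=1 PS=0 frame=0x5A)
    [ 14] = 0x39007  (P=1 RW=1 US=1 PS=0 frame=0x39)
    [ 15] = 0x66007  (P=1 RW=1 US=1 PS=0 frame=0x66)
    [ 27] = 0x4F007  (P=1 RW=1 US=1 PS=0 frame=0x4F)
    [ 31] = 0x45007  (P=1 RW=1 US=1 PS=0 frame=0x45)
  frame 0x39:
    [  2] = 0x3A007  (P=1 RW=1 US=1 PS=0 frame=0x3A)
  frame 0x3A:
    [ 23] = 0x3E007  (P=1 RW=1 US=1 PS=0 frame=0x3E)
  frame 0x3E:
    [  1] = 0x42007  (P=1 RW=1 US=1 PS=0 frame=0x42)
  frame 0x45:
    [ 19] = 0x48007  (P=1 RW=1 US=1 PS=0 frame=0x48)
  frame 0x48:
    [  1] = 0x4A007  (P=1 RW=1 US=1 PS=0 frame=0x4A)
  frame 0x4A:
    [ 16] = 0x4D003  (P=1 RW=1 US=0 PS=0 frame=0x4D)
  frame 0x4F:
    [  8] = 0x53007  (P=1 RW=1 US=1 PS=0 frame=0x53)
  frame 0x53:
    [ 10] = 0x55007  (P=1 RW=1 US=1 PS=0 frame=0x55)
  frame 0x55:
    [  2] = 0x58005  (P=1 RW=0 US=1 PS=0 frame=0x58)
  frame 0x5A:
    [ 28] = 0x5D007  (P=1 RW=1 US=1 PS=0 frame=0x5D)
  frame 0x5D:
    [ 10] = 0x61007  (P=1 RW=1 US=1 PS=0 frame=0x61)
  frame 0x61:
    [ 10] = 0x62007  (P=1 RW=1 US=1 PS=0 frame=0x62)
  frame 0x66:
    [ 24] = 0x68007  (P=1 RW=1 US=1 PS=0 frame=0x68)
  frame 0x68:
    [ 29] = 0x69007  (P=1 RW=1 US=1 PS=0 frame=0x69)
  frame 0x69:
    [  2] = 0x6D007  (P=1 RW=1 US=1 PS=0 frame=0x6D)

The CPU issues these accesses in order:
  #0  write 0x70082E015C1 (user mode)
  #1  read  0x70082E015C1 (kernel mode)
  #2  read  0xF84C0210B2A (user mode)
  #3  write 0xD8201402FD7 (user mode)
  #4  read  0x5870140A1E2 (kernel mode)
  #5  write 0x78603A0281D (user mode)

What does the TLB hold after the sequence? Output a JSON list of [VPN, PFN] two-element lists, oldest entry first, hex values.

Per-access translation:
#0 VA=0x70082E015C1 (w,user):
  L0 @0x35[14] → 0x39007  P=1,RW=1,US=1,PS=0
  L1 @0x39[2] → 0x3A007  P=1,RW=1,US=1,PS=0
  L2 @0x3A[23] → 0x3E007  P=1,RW=1,US=1,PS=0
  L3 @0x3E[1] → 0x42007  P=1,RW=1,US=1,PS=0
  → PA=0x425C1  (4 entries read)
#1 VA=0x70082E015C1 (r,kernel):
  TLB hit vpn=0x70082E01 → PA=0x425C1
#2 VA=0xF84C0210B2A (r,user):
  L0 @0x35[31] → 0x45007  P=1,RW=1,US=1,PS=0
  L1 @0x45[19] → 0x48007  P=1,RW=1,US=1,PS=0
  L2 @0x48[1] → 0x4A007  P=1,RW=1,US=1,PS=0
  L3 @0x4A[16] → 0x4D003  P=1,RW=1,US=0,PS=0
  → PROTECTION_VIOLATION  (4 entries read)
#3 VA=0xD8201402FD7 (w,user):
  L0 @0x35[27] → 0x4F007  P=1,RW=1,US=1,PS=0
  L1 @0x4F[8] → 0x53007  P=1,RW=1,US=1,PS=0
  L2 @0x53[10] → 0x55007  P=1,RW=1,US=1,PS=0
  L3 @0x55[2] → 0x58005  P=1,RW=0,US=1,PS=0
  → PROTECTION_VIOLATION  (4 entries read)
#4 VA=0x5870140A1E2 (r,kernel):
  L0 @0x35[11] → 0x5A007  P=1,RW=1,US=1,PS=0
  L1 @0x5A[28] → 0x5D007  P=1,RW=1,US=1,PS=0
  L2 @0x5D[10] → 0x61007  P=1,RW=1,US=1,PS=0
  L3 @0x61[10] → 0x62007  P=1,RW=1,US=1,PS=0
  → PA=0x621E2  (4 entries read)
#5 VA=0x78603A0281D (w,user):
  L0 @0x35[15] → 0x66007  P=1,RW=1,US=1,PS=0
  L1 @0x66[24] → 0x68007  P=1,RW=1,US=1,PS=0
  L2 @0x68[29] → 0x69007  P=1,RW=1,US=1,PS=0
  L3 @0x69[2] → 0x6D007  P=1,RW=1,US=1,PS=0
  → PA=0x6D81D  (4 entries read)

TLB: [["0x70082E01", "0x42"], ["0x5870140A", "0x62"], ["0x78603A02", "0x6D"]]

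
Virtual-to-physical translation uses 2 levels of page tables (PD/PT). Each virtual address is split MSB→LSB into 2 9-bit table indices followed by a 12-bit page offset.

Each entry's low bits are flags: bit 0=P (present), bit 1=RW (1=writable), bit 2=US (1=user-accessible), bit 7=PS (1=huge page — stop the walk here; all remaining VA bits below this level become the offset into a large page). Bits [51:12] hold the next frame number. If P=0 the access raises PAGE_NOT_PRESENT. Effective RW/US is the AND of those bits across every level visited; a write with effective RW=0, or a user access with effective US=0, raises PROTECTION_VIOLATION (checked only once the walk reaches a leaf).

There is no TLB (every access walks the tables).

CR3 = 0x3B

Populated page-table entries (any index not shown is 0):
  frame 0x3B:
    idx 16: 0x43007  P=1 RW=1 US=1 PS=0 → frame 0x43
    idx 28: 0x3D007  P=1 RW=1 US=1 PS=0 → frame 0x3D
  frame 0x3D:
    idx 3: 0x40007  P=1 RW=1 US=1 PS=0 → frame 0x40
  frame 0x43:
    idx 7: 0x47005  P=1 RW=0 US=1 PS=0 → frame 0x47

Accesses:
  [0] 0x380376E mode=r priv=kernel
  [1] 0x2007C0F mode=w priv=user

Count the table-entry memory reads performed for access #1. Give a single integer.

Walk each access:
#0 VA=0x380376E (r,kernel):
  lvl0: tbl 0x3B, slot 28 ⇒ 0x3D007 (P1/RW1/US1/PS0)
  lvl1: tbl 0x3D, slot 3 ⇒ 0x40007 (P1/RW1/US1/PS0)
  → PA=0x4076E  (2 entries read)
#1 VA=0x2007C0F (w,user):
  lvl0: tbl 0x3B, slot 16 ⇒ 0x43007 (P1/RW1/US1/PS0)
  lvl1: tbl 0x43, slot 7 ⇒ 0x47005 (P1/RW0/US1/PS0)
  → PROTECTION_VIOLATION  (2 entries read)

Entries read for #1: 2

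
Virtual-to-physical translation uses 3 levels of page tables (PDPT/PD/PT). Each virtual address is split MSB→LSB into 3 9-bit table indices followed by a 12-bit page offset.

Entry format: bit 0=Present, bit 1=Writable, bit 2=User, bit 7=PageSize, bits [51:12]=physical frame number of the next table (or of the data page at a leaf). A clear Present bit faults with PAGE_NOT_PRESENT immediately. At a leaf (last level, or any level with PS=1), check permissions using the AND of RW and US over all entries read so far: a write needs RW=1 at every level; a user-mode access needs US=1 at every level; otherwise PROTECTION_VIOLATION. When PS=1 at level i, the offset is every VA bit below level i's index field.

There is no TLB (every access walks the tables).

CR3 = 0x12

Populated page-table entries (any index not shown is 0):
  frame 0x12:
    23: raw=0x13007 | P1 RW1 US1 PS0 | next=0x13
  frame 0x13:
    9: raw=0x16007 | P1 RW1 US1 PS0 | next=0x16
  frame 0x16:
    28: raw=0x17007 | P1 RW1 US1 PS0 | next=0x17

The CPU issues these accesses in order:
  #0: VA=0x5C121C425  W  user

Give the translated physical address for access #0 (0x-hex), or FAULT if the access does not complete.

Per-access translation:
#0 VA=0x5C121C425 (w,user):
  lvl0: tbl 0x12, slot 23 ⇒ 0x13007 (P1/RW1/US1/PS0)
  lvl1: tbl 0x13, slot 9 ⇒ 0x16007 (P1/RW1/US1/PS0)
  lvl2: tbl 0x16, slot 28 ⇒ 0x17007 (P1/RW1/US1/PS0)
  ⇒ phys 0x17425  [3 reads]

Access #0 PA: 0x17425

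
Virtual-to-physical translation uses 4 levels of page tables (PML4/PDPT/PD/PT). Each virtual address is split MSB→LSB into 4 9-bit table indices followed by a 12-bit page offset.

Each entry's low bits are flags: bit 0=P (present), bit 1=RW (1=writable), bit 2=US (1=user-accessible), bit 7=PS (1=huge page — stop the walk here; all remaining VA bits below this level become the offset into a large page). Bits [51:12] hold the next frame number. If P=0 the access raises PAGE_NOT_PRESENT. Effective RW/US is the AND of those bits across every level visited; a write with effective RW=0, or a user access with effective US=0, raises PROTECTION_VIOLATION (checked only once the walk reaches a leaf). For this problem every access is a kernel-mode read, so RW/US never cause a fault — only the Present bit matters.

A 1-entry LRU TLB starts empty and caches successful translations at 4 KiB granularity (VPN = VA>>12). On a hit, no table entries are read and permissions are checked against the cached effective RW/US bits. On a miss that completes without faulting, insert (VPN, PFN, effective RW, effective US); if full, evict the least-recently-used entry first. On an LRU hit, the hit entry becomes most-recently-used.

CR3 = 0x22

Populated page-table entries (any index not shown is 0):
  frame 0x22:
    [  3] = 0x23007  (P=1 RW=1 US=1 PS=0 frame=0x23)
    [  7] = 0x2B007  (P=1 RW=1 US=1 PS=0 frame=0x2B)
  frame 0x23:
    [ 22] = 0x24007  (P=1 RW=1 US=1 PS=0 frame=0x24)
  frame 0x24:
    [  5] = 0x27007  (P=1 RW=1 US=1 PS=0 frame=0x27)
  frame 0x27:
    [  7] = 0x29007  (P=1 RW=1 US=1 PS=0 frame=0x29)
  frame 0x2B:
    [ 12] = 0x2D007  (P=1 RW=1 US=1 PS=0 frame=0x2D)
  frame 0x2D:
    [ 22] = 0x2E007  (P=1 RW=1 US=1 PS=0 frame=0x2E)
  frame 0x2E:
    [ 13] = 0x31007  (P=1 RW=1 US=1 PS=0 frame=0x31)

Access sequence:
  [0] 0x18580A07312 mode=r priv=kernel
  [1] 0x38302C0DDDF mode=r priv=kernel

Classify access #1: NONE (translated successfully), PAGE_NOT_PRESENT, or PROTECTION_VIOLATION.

Per-access translation:
#0 VA=0x18580A07312 (r,kernel):
  [0] read 0x22 idx=3: raw=0x23007 flags P=1 W=1 U=1 S=0
  [1] read 0x23 idx=22: raw=0x24007 flags P=1 W=1 U=1 S=0
  [2] read 0x24 idx=5: raw=0x27007 flags P=1 W=1 U=1 S=0
  [3] read 0x27 idx=7: raw=0x29007 flags P=1 W=1 U=1 S=0
  ✓ 0x29312  — 4 lookups
#1 VA=0x38302C0DDDF (r,kernel):
  [0] read 0x22 idx=7: raw=0x2B007 flags P=1 W=1 U=1 S=0
  [1] read 0x2B idx=12: raw=0x2D007 flags P=1 W=1 U=1 S=0
  [2] read 0x2D idx=22: raw=0x2E007 flags P=1 W=1 U=1 S=0
  [3] read 0x2E idx=13: raw=0x31007 flags P=1 W=1 U=1 S=0
  ✓ 0x31DDF  — 4 lookups

Access #1 fault: NONE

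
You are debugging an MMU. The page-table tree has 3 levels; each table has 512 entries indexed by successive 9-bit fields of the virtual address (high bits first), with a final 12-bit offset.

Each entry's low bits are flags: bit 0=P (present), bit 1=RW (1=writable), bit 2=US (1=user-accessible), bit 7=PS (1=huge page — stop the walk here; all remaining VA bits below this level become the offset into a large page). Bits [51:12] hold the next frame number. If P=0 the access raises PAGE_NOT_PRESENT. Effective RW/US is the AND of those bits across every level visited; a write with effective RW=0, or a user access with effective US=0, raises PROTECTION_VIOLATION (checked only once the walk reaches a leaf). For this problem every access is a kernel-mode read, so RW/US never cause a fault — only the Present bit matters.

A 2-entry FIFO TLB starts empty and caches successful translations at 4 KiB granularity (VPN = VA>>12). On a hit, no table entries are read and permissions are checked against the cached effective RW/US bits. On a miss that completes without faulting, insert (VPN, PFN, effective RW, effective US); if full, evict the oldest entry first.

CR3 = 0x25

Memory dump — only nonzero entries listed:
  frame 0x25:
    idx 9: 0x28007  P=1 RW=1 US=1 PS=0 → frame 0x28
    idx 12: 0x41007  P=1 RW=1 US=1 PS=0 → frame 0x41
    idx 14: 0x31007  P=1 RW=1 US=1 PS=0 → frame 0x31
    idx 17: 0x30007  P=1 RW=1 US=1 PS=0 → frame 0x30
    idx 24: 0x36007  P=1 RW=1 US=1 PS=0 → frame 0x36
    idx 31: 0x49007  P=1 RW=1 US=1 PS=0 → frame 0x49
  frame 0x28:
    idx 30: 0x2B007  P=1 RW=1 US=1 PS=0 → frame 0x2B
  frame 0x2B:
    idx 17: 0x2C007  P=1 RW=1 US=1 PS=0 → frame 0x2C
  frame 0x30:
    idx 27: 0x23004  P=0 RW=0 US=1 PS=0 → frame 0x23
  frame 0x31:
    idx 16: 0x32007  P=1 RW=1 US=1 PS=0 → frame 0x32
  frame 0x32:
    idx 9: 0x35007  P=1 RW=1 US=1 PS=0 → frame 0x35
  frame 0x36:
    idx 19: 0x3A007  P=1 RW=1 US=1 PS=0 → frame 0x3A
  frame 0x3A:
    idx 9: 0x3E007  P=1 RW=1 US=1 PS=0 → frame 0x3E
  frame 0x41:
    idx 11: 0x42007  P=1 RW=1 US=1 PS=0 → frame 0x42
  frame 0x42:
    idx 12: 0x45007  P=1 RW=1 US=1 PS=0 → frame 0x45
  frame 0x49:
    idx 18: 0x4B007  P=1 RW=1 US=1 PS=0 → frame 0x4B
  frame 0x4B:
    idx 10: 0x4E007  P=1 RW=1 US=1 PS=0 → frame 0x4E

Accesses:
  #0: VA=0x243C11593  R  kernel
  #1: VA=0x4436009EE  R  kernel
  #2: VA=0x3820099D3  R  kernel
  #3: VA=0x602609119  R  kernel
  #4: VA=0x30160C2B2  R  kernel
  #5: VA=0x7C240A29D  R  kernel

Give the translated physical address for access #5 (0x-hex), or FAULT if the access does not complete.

Per-access translation:
#0 VA=0x243C11593 (r,kernel):
  [0] read 0x25 idx=9: raw=0x28007 flags P=1 W=1 U=1 S=0
  [1] read 0x28 idx=30: raw=0x2B007 flags P=1 W=1 U=1 S=0
  [2] read 0x2B idx=17: raw=0x2C007 flags P=1 W=1 U=1 S=0
  ⇒ phys 0x2C593  [3 reads]
#1 VA=0x4436009EE (r,kernel):
  [0] read 0x25 idx=17: raw=0x30007 flags P=1 W=1 U=1 S=0
  [1] read 0x30 idx=27: raw=0x23004 flags P=0 W=0 U=1 S=0
  ⇒ fault: PAGE_NOT_PRESENT  — 2 lookups
#2 VA=0x3820099D3 (r,kernel):
  [0] read 0x25 idx=14: raw=0x31007 flags P=1 W=1 U=1 S=0
  [1] read 0x31 idx=16: raw=0x32007 flags P=1 W=1 U=1 S=0
  [2] read 0x32 idx=9: raw=0x35007 flags P=1 W=1 U=1 S=0
  ⇒ phys 0x359D3  [3 reads]
#3 VA=0x602609119 (r,kernel):
  [0] read 0x25 idx=24: raw=0x36007 flags P=1 W=1 U=1 S=0
  [1] read 0x36 idx=19: raw=0x3A007 flags P=1 W=1 U=1 S=0
  [2] read 0x3A idx=9: raw=0x3E007 flags P=1 W=1 U=1 S=0
  ⇒ phys 0x3E119  [3 reads]
#4 VA=0x30160C2B2 (r,kernel):
  [0] read 0x25 idx=12: raw=0x41007 flags P=1 W=1 U=1 S=0
  [1] read 0x41 idx=11: raw=0x42007 flags P=1 W=1 U=1 S=0
  [2] read 0x42 idx=12: raw=0x45007 flags P=1 W=1 U=1 S=0
  ⇒ phys 0x452B2  [3 reads]
#5 VA=0x7C240A29D (r,kernel):
  [0] read 0x25 idx=31: raw=0x49007 flags P=1 W=1 U=1 S=0
  [1] read 0x49 idx=18: raw=0x4B007 flags P=1 W=1 U=1 S=0
  [2] read 0x4B idx=10: raw=0x4E007 flags P=1 W=1 U=1 S=0
  ⇒ phys 0x4E29D  [3 reads]

Access #5 PA: 0x4E29D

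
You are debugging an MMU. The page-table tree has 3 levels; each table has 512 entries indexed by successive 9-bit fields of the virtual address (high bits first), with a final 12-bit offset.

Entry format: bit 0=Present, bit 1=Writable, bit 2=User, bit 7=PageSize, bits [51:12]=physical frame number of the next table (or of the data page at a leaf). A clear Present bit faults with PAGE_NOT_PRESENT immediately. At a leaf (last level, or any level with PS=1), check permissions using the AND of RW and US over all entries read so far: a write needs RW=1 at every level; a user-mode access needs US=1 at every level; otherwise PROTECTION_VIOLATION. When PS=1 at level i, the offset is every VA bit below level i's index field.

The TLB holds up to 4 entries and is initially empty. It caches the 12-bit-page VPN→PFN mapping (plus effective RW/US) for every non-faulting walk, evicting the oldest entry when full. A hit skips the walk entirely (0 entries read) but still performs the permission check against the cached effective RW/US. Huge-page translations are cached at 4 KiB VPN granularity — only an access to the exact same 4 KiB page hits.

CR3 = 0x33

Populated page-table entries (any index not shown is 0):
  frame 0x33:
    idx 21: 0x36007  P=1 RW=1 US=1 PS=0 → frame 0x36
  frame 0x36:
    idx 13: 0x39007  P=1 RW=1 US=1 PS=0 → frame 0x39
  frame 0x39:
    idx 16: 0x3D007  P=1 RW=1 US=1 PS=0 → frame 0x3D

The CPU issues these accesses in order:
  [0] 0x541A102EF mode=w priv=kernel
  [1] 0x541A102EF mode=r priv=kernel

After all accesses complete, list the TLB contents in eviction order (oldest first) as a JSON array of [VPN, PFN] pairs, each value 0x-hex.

Walk each access:
#0 VA=0x541A102EF (w,kernel):
  L0 @0x33[21] → 0x36007  P=1,RW=1,US=1,PS=0
  L1 @0x36[13] → 0x39007  P=1,RW=1,US=1,PS=0
  L2 @0x39[16] → 0x3D007  P=1,RW=1,US=1,PS=0
  ✓ 0x3D2EF  — 3 lookups
#1 VA=0x541A102EF (r,kernel):
  TLB hit vpn=0x541A10 → PA=0x3D2EF

TLB: [["0x541A10", "0x3D"]]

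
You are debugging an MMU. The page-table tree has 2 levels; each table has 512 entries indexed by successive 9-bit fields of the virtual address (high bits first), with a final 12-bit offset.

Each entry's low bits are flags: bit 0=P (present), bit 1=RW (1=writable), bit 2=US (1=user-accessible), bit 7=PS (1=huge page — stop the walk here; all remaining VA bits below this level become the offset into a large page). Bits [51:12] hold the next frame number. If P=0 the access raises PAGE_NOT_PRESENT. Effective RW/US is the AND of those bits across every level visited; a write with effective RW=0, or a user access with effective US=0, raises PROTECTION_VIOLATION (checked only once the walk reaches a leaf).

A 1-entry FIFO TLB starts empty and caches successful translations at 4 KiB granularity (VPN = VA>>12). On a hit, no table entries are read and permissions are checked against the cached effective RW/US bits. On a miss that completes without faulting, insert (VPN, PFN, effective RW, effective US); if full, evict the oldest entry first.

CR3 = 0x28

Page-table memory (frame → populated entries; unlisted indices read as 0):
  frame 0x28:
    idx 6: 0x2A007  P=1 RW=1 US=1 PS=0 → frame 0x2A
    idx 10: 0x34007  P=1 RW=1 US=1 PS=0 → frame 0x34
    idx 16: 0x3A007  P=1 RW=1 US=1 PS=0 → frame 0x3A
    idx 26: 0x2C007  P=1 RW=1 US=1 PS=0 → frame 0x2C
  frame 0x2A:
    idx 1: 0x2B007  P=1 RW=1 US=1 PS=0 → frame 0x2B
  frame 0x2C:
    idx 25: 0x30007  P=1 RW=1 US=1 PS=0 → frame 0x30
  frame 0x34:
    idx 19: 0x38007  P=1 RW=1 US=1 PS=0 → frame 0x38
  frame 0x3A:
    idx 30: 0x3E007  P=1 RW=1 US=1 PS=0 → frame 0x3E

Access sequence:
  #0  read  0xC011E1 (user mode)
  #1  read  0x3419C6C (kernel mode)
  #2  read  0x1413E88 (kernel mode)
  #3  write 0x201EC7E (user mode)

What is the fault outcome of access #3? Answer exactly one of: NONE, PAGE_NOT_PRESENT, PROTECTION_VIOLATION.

Trace:
#0 VA=0xC011E1 (r,user):
  [0] read 0x28 idx=6: raw=0x2A007 flags P=1 W=1 U=1 S=0
  [1] read 0x2A idx=1: raw=0x2B007 flags P=1 W=1 U=1 S=0
  ✓ 0x2B1E1  — 2 lookups
#1 VA=0x3419C6C (r,kernel):
  [0] read 0x28 idx=26: raw=0x2C007 flags P=1 W=1 U=1 S=0
  [1] read 0x2C idx=25: raw=0x30007 flags P=1 W=1 U=1 S=0
  ✓ 0x30C6C  — 2 lookups
#2 VA=0x1413E88 (r,kernel):
  [0] read 0x28 idx=10: raw=0x34007 flags P=1 W=1 U=1 S=0
  [1] read 0x34 idx=19: raw=0x38007 flags P=1 W=1 U=1 S=0
  ✓ 0x38E88  — 2 lookups
#3 VA=0x201EC7E (w,user):
  [0] read 0x28 idx=16: raw=0x3A007 flags P=1 W=1 U=1 S=0
  [1] read 0x3A idx=30: raw=0x3E007 flags P=1 W=1 U=1 S=0
  ✓ 0x3EC7E  — 2 lookups

Access #3 fault: NONE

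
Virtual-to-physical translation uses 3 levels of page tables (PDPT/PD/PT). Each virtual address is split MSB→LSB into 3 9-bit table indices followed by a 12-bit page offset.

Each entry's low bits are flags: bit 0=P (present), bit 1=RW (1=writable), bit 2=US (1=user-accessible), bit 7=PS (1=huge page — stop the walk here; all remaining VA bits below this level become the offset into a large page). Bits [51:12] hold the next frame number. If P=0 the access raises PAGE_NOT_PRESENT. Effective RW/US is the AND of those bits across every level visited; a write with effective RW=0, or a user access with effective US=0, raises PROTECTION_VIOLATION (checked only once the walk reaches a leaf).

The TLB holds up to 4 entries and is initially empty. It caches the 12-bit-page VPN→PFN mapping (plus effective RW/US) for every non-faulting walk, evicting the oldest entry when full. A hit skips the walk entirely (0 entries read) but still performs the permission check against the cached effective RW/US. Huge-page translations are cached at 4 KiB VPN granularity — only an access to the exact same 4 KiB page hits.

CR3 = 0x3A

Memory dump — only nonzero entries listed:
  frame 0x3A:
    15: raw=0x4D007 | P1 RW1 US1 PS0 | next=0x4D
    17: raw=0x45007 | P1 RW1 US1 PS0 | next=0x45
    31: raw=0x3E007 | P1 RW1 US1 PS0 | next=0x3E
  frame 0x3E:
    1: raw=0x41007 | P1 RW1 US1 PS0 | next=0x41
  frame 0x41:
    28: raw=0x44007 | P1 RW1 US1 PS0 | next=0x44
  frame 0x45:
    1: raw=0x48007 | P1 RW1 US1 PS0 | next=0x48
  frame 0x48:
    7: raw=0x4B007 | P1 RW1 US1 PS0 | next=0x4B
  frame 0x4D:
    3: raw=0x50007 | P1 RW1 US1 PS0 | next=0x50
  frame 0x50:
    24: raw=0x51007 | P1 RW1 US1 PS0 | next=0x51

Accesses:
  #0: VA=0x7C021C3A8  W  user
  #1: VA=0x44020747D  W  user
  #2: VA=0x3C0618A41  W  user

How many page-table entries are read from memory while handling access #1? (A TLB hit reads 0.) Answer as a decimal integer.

Trace:
#0 VA=0x7C021C3A8 (w,user):
  L0: frame=0x3A idx=31 entry=0x3E007 [P=1 RW=1 US=1 PS=0]
  L1: frame=0x3E idx=1 entry=0x41007 [P=1 RW=1 US=1 PS=0]
  L2: frame=0x41 idx=28 entry=0x44007 [P=1 RW=1 US=1 PS=0]
  ✓ 0x443A8  — 3 lookups
#1 VA=0x44020747D (w,user):
  L0: frame=0x3A idx=17 entry=0x45007 [P=1 RW=1 US=1 PS=0]
  L1: frame=0x45 idx=1 entry=0x48007 [P=1 RW=1 US=1 PS=0]
  L2: frame=0x48 idx=7 entry=0x4B007 [P=1 RW=1 US=1 PS=0]
  ✓ 0x4B47D  — 3 lookups
#2 VA=0x3C0618A41 (w,user):
  L0: frame=0x3A idx=15 entry=0x4D007 [P=1 RW=1 US=1 PS=0]
  L1: frame=0x4D idx=3 entry=0x50007 [P=1 RW=1 US=1 PS=0]
  L2: frame=0x50 idx=24 entry=0x51007 [P=1 RW=1 US=1 PS=0]
  ✓ 0x51A41  — 3 lookups

Entries read for #1: 3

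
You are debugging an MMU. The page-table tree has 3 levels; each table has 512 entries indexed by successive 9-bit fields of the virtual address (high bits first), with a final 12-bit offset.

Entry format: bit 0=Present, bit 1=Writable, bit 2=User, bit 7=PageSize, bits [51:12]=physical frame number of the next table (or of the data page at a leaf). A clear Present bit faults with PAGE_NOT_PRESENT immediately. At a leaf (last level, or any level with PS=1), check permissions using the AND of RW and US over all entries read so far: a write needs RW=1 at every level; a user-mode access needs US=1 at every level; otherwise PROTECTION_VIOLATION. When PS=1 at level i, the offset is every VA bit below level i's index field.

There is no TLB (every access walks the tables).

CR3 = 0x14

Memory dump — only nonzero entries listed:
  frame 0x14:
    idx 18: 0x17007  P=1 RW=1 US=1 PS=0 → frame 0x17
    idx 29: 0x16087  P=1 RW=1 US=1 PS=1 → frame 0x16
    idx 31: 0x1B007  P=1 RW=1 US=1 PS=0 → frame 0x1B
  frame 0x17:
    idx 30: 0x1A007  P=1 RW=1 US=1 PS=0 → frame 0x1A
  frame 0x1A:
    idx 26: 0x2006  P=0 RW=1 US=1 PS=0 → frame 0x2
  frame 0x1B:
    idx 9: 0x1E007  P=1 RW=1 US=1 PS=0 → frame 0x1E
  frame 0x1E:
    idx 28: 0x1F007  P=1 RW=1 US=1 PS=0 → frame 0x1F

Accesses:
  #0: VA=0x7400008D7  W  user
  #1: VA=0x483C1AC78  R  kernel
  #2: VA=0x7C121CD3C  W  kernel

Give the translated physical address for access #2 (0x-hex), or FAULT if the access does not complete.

Walk each access:
#0 VA=0x7400008D7 (w,user):
  L0 @0x14[29] → 0x16087  P=1,RW=1,US=1,PS=1
  → PA=0x168D7 (huge @L0)  (1 entries read)
#1 VA=0x483C1AC78 (r,kernel):
  L0 @0x14[18] → 0x17007  P=1,RW=1,US=1,PS=0
  L1 @0x17[30] → 0x1A007  P=1,RW=1,US=1,PS=0
  L2 @0x1A[26] → 0x2006  P=0,RW=1,US=1,PS=0
  ✗ PAGE_NOT_PRESENT  [3 reads]
#2 VA=0x7C121CD3C (w,kernel):
  L0 @0x14[31] → 0x1B007  P=1,RW=1,US=1,PS=0
  L1 @0x1B[9] → 0x1E007  P=1,RW=1,US=1,PS=0
  L2 @0x1E[28] → 0x1F007  P=1,RW=1,US=1,PS=0
  → PA=0x1FD3C  (3 entries read)

Access #2 PA: 0x1FD3C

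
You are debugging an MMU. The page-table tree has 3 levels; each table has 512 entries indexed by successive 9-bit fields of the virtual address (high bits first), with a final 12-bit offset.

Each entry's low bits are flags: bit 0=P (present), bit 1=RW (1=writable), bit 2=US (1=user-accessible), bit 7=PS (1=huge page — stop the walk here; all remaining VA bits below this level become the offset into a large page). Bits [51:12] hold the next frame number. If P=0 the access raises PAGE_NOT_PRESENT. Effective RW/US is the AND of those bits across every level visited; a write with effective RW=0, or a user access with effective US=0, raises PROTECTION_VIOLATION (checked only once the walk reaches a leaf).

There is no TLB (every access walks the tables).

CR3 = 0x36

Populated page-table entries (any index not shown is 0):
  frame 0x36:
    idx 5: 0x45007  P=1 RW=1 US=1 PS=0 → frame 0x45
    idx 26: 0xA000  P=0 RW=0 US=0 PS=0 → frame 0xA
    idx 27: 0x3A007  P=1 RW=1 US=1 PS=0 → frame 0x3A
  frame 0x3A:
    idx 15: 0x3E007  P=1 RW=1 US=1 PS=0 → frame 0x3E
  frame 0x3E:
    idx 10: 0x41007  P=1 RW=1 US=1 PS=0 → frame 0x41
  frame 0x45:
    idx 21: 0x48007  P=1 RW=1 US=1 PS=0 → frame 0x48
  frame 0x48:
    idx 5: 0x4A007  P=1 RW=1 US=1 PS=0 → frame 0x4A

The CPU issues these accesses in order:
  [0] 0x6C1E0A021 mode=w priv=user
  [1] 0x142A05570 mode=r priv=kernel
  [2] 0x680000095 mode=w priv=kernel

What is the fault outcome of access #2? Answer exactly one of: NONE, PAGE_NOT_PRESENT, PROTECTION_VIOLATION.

Per-access translation:
#0 VA=0x6C1E0A021 (w,user):
  L0 @0x36[27] → 0x3A007  P=1,RW=1,US=1,PS=0
  L1 @0x3A[15] → 0x3E007  P=1,RW=1,US=1,PS=0
  L2 @0x3E[10] → 0x41007  P=1,RW=1,US=1,PS=0
  ⇒ phys 0x41021  [3 reads]
#1 VA=0x142A05570 (r,kernel):
  L0 @0x36[5] → 0x45007  P=1,RW=1,US=1,PS=0
  L1 @0x45[21] → 0x48007  P=1,RW=1,US=1,PS=0
  L2 @0x48[5] → 0x4A007  P=1,RW=1,US=1,PS=0
  ⇒ phys 0x4A570  [3 reads]
#2 VA=0x680000095 (w,kernel):
  L0 @0x36[26] → 0xA000  P=0,RW=0,US=0,PS=0
  → PAGE_NOT_PRESENT  (1 entries read)

Access #2 fault: PAGE_NOT_PRESENT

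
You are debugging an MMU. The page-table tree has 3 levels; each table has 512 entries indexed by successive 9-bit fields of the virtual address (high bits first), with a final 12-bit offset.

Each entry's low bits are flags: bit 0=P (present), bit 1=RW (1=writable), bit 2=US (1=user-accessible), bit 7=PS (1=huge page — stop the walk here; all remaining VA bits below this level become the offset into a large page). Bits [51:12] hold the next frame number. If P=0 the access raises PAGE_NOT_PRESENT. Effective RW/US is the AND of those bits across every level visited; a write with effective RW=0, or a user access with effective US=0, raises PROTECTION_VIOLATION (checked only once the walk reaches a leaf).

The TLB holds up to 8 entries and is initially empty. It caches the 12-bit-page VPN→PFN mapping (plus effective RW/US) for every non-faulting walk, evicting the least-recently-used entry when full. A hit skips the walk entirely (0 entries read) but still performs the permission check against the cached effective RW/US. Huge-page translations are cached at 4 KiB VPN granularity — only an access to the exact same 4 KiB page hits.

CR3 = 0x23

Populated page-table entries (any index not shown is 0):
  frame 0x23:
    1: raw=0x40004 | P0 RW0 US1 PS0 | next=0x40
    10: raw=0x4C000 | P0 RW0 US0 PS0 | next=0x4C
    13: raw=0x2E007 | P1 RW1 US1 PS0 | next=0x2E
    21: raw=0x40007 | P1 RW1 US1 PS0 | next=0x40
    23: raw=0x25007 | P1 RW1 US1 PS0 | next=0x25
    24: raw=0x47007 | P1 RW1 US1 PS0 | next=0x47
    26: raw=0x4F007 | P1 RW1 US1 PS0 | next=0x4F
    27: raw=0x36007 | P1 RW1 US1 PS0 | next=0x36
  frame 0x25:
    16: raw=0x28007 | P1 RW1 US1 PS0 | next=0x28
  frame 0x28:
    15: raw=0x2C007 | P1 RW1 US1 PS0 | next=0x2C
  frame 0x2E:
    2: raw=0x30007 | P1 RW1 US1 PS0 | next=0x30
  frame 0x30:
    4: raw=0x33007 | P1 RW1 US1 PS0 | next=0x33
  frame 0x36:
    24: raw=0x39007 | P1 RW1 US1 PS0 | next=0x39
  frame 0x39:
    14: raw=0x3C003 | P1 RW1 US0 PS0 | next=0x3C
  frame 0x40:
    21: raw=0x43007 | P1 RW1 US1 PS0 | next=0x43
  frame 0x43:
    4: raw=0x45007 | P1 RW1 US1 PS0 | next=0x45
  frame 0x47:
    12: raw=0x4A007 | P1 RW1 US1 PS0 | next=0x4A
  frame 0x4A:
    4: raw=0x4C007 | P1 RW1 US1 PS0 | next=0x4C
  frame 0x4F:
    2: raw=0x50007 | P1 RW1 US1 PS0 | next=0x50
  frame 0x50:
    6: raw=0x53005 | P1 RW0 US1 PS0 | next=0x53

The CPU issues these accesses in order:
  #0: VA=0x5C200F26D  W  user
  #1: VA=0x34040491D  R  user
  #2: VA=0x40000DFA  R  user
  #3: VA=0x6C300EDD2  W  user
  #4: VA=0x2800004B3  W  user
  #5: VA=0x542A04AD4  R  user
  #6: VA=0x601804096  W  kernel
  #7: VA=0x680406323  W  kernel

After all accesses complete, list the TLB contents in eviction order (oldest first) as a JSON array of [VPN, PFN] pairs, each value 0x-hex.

Trace:
#0 VA=0x5C200F26D (w,user):
  [0] read 0x23 idx=23: raw=0x25007 flags P=1 W=1 U=1 S=0
  [1] read 0x25 idx=16: raw=0x28007 flags P=1 W=1 U=1 S=0
  [2] read 0x28 idx=15: raw=0x2C007 flags P=1 W=1 U=1 S=0
  ⇒ phys 0x2C26D  [3 reads]
#1 VA=0x34040491D (r,user):
  [0] read 0x23 idx=13: raw=0x2E007 flags P=1 W=1 U=1 S=0
  [1] read 0x2E idx=2: raw=0x30007 flags P=1 W=1 U=1 S=0
  [2] read 0x30 idx=4: raw=0x33007 flags P=1 W=1 U=1 S=0
  ⇒ phys 0x3391D  [3 reads]
#2 VA=0x40000DFA (r,user):
  [0] read 0x23 idx=1: raw=0x40004 flags P=0 W=0 U=1 S=0
  ⇒ fault: PAGE_NOT_PRESENT  — 1 lookups
#3 VA=0x6C300EDD2 (w,user):
  [0] read 0x23 idx=27: raw=0x36007 flags P=1 W=1 U=1 S=0
  [1] read 0x36 idx=24: raw=0x39007 flags P=1 W=1 U=1 S=0
  [2] read 0x39 idx=14: raw=0x3C003 flags P=1 W=1 U=0 S=0
  ⇒ fault: PROTECTION_VIOLATION  — 3 lookups
#4 VA=0x2800004B3 (w,user):
  [0] read 0x23 idx=10: raw=0x4C000 flags P=0 W=0 U=0 S=0
  ⇒ fault: PAGE_NOT_PRESENT  — 1 lookups
#5 VA=0x542A04AD4 (r,user):
  [0] read 0x23 idx=21: raw=0x40007 flags P=1 W=1 U=1 S=0
  [1] read 0x40 idx=21: raw=0x43007 flags P=1 W=1 U=1 S=0
  [2] read 0x43 idx=4: raw=0x45007 flags P=1 W=1 U=1 S=0
  ⇒ phys 0x45AD4  [3 reads]
#6 VA=0x601804096 (w,kernel):
  [0] read 0x23 idx=24: raw=0x47007 flags P=1 W=1 U=1 S=0
  [1] read 0x47 idx=12: raw=0x4A007 flags P=1 W=1 U=1 S=0
  [2] read 0x4A idx=4: raw=0x4C007 flags P=1 W=1 U=1 S=0
  ⇒ phys 0x4C096  [3 reads]
#7 VA=0x680406323 (w,kernel):
  [0] read 0x23 idx=26: raw=0x4F007 flags P=1 W=1 U=1 S=0
  [1] read 0x4F idx=2: raw=0x50007 flags P=1 W=1 U=1 S=0
  [2] read 0x50 idx=6: raw=0x53005 flags P=1 W=0 U=1 S=0
  ⇒ fault: PROTECTION_VIOLATION  — 3 lookups

TLB: [["0x5C200F", "0x2C"], ["0x340404", "0x33"], ["0x542A04", "0x45"], ["0x601804", "0x4C"]]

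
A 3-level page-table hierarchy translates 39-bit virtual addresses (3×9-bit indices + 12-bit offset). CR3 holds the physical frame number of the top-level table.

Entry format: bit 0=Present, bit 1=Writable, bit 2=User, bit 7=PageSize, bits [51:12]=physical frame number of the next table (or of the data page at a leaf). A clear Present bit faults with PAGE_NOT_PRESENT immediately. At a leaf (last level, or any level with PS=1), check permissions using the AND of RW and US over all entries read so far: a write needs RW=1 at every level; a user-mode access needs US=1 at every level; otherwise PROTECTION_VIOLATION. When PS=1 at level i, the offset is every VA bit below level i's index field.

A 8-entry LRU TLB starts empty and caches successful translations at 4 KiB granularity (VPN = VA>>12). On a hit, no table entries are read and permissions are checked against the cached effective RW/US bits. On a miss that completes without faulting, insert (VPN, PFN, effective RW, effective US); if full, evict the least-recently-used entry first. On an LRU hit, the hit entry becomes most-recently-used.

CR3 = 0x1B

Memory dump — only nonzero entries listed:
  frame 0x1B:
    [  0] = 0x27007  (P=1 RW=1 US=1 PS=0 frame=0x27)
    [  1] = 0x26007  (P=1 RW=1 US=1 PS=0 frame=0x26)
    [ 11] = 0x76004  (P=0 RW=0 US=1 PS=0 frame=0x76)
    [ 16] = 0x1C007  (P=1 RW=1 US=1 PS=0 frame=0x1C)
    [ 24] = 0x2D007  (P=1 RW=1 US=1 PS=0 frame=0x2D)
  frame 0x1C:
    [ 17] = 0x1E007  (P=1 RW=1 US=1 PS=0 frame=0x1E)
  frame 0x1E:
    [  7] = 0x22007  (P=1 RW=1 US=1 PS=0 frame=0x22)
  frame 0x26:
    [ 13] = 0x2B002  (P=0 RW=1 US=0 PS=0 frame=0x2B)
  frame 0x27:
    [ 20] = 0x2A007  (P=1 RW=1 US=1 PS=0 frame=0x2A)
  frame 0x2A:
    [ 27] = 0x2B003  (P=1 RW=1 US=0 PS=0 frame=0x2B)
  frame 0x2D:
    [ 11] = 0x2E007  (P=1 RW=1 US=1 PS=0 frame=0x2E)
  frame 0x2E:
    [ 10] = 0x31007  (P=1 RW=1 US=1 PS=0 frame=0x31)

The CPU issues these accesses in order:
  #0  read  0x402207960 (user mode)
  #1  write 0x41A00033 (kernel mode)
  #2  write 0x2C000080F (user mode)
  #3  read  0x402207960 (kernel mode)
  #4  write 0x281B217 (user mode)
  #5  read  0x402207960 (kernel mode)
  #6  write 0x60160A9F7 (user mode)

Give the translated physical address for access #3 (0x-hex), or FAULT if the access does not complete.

Per-access translation:
#0 VA=0x402207960 (r,user):
  lvl0: tbl 0x1B, slot 16 ⇒ 0x1C007 (P1/RW1/US1/PS0)
  lvl1: tbl 0x1C, slot 17 ⇒ 0x1E007 (P1/RW1/US1/PS0)
  lvl2: tbl 0x1E, slot 7 ⇒ 0x22007 (P1/RW1/US1/PS0)
  → PA=0x22960  (3 entries read)
#1 VA=0x41A00033 (w,kernel):
  lvl0: tbl 0x1B, slot 1 ⇒ 0x26007 (P1/RW1/US1/PS0)
  lvl1: tbl 0x26, slot 13 ⇒ 0x2B002 (P0/RW1/US0/PS0)
  ✗ PAGE_NOT_PRESENT  [2 reads]
#2 VA=0x2C000080F (w,user):
  lvl0: tbl 0x1B, slot 11 ⇒ 0x76004 (P0/RW0/US1/PS0)
  ✗ PAGE_NOT_PRESENT  [1 reads]
#3 VA=0x402207960 (r,kernel):
  TLB hit vpn=0x402207 → PA=0x22960
#4 VA=0x281B217 (w,user):
  lvl0: tbl 0x1B, slot 0 ⇒ 0x27007 (P1/RW1/US1/PS0)
  lvl1: tbl 0x27, slot 20 ⇒ 0x2A007 (P1/RW1/US1/PS0)
  lvl2: tbl 0x2A, slot 27 ⇒ 0x2B003 (P1/RW1/US0/PS0)
  ✗ PROTECTION_VIOLATION  [3 reads]
#5 VA=0x402207960 (r,kernel):
  TLB hit vpn=0x402207 → PA=0x22960
#6 VA=0x60160A9F7 (w,user):
  lvl0: tbl 0x1B, slot 24 ⇒ 0x2D007 (P1/RW1/US1/PS0)
  lvl1: tbl 0x2D, slot 11 ⇒ 0x2E007 (P1/RW1/US1/PS0)
  lvl2: tbl 0x2E, slot 10 ⇒ 0x31007 (P1/RW1/US1/PS0)
  → PA=0x319F7  (3 entries read)

Access #3 PA: 0x22960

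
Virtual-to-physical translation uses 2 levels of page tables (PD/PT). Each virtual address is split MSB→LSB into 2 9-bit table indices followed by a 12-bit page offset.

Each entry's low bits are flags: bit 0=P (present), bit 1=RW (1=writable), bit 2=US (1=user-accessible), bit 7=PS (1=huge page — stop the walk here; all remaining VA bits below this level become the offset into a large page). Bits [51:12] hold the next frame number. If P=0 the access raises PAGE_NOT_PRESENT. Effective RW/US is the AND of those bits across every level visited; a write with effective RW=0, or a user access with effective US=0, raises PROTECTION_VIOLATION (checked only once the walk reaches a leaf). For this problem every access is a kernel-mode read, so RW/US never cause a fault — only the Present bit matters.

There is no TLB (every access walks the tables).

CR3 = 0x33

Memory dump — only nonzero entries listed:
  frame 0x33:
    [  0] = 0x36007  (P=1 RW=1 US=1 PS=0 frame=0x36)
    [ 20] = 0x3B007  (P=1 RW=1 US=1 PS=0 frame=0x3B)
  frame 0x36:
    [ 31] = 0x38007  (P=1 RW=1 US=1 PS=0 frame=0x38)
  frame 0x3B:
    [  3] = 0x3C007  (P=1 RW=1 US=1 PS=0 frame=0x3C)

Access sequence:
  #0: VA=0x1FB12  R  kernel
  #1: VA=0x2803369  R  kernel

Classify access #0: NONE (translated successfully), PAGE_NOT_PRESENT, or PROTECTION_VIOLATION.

Walk each access:
#0 VA=0x1FB12 (r,kernel):
  [0] read 0x33 idx=0: raw=0x36007 flags P=1 W=1 U=1 S=0
  [1] read 0x36 idx=31: raw=0x38007 flags P=1 W=1 U=1 S=0
  ✓ 0x38B12  — 2 lookups
#1 VA=0x2803369 (r,kernel):
  [0] read 0x33 idx=20: raw=0x3B007 flags P=1 W=1 U=1 S=0
  [1] read 0x3B idx=3: raw=0x3C007 flags P=1 W=1 U=1 S=0
  ✓ 0x3C369  — 2 lookups

Access #0 fault: NONE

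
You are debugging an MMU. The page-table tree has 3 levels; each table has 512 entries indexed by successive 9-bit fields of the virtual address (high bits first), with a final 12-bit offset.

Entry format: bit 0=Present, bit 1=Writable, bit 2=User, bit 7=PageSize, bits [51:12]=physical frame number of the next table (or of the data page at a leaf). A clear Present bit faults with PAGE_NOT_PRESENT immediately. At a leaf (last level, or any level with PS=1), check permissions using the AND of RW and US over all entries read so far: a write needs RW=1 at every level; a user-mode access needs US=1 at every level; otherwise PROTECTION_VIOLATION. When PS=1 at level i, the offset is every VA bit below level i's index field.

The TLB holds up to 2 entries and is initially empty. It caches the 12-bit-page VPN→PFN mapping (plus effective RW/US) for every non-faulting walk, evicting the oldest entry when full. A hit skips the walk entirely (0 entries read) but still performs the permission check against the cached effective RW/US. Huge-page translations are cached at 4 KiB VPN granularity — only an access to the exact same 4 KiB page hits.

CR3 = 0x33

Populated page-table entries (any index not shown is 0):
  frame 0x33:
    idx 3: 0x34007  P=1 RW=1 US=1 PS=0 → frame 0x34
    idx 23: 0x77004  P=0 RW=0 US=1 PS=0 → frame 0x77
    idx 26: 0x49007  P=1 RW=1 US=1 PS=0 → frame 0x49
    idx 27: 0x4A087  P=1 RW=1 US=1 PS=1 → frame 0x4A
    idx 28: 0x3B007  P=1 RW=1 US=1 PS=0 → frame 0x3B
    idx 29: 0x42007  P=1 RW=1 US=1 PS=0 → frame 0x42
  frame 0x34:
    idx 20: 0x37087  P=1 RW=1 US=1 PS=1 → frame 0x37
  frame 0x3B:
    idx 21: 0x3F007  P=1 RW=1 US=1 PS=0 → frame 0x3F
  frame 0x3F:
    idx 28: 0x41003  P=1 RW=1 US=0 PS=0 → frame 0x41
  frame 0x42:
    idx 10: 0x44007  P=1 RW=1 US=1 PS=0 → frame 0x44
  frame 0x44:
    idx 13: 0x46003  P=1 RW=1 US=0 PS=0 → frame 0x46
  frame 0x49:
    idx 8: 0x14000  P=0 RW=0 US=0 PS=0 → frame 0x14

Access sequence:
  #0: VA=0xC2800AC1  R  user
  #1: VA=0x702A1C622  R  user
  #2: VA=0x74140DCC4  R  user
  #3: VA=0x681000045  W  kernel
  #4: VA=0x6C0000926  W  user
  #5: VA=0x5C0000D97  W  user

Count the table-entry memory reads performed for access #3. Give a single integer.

Walk each access:
#0 VA=0xC2800AC1 (r,user):
  [0] read 0x33 idx=3: raw=0x34007 flags P=1 W=1 U=1 S=0
  [1] read 0x34 idx=20: raw=0x37087 flags P=1 W=1 U=1 S=1
  → PA=0x37AC1 (huge @L1)  (2 entries read)
#1 VA=0x702A1C622 (r,user):
  [0] read 0x33 idx=28: raw=0x3B007 flags P=1 W=1 U=1 S=0
  [1] read 0x3B idx=21: raw=0x3F007 flags P=1 W=1 U=1 S=0
  [2] read 0x3F idx=28: raw=0x41003 flags P=1 W=1 U=0 S=0
  ✗ PROTECTION_VIOLATION  [3 reads]
#2 VA=0x74140DCC4 (r,user):
  [0] read 0x33 idx=29: raw=0x42007 flags P=1 W=1 U=1 S=0
  [1] read 0x42 idx=10: raw=0x44007 flags P=1 W=1 U=1 S=0
  [2] read 0x44 idx=13: raw=0x46003 flags P=1 W=1 U=0 S=0
  ✗ PROTECTION_VIOLATION  [3 reads]
#3 VA=0x681000045 (w,kernel):
  [0] read 0x33 idx=26: raw=0x49007 flags P=1 W=1 U=1 S=0
  [1] read 0x49 idx=8: raw=0x14000 flags P=0 W=0 U=0 S=0
  ✗ PAGE_NOT_PRESENT  [2 reads]
#4 VA=0x6C0000926 (w,user):
  [0] read 0x33 idx=27: raw=0x4A087 flags P=1 W=1 U=1 S=1
  → PA=0x4A926 (huge @L0)  (1 entries read)
#5 VA=0x5C0000D97 (w,user):
  [0] read 0x33 idx=23: raw=0x77004 flags P=0 W=0 U=1 S=0
  ✗ PAGE_NOT_PRESENT  [1 reads]

Entries read for #3: 2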